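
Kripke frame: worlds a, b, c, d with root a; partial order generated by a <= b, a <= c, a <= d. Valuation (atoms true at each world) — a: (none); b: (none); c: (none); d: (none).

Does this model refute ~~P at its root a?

a ||-/- ~~P since a is accessible from a and a ||- ~P.
a ||- ~P: no world accessible from a forces P.
So the root a does not force ~~P; the model is a countermodel.

Yes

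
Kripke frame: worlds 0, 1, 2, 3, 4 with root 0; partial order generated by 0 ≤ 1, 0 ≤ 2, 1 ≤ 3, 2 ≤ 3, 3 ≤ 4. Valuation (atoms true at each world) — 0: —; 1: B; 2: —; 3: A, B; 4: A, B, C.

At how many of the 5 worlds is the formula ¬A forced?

0

0: does not force it — 0 ⊮ ¬A since 3 is accessible from 0 and 3 ⊩ A.
1: does not force it — 1 ⊮ ¬A since 3 is accessible from 1 and 3 ⊩ A.
2: does not force it — 2 ⊮ ¬A since 3 is accessible from 2 and 3 ⊩ A.
3: does not force it.
4: does not force it.
Worlds forcing the formula: { }.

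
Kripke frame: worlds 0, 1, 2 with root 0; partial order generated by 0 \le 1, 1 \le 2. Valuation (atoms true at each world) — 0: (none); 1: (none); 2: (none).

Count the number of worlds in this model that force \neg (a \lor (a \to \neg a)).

0

0: does not force it — 0 \nVdash \neg (a \lor (a \to \neg a)) since 0 is accessible from 0 and 0 \Vdash a \lor (a \to \neg a).
1: does not force it.
2: does not force it.
Worlds forcing the formula: { }.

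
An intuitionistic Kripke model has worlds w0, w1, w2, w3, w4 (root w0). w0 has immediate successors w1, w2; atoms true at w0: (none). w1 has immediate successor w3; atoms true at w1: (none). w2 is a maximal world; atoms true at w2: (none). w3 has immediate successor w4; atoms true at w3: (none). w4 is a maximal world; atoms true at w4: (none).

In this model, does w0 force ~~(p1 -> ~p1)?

w0 ||- ~~(p1 -> ~p1): no world accessible from w0 forces ~(p1 -> ~p1).

Yes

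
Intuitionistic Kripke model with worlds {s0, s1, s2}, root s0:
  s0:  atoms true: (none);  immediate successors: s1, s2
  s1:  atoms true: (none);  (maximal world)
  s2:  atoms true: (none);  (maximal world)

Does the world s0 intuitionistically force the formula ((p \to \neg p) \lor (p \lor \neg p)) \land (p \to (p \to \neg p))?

Yes

s0 \Vdash ((p \to \neg p) \lor (p \lor \neg p)) \land (p \to (p \to \neg p)) since s0 forces both conjuncts.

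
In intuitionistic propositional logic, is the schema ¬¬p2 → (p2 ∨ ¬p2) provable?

No

This is a variant of double-negation elimination (deriving excluded middle from double negation), which is not intuitionistically valid.
A Kripke countermodel: worlds a, b; order generated by a ≤ b; atoms true at each world — a:{}; b:{p2}.
a ⊮ ¬¬p2 → (p2 ∨ ¬p2): already at a itself, a ⊩ ¬¬p2 but a ⊮ p2 ∨ ¬p2.
a ⊮ p2 ∨ ¬p2: neither disjunct is forced at a.
a lacks atom p2, so a ⊮ p2.
So the root a does not force the formula.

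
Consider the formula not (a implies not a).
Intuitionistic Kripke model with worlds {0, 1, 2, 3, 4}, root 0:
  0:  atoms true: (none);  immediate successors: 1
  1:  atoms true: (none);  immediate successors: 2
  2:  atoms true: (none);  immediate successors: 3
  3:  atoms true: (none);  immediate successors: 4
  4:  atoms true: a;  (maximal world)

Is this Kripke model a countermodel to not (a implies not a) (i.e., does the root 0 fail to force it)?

0 forces not (a implies not a): no world accessible from 0 forces a implies not a.
So the root 0 forces not (a implies not a); the model is not a countermodel.

No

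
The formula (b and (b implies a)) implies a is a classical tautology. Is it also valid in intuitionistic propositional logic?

This is modus ponens in implicational form, which is intuitionistically derivable.
If a world forces b and b implies a, then applying the implication at that world (which is accessible from itself) gives a.

Yes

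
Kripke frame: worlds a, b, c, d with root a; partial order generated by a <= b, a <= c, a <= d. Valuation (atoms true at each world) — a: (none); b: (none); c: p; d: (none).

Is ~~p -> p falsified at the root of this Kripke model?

No

a ||- ~~p -> p: every world accessible from a that forces ~~p (namely c) also forces p.
So the root a forces ~~p -> p; the model is not a countermodel.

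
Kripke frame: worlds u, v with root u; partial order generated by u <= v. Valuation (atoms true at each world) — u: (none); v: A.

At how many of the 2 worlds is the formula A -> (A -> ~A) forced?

0

u: does not force it — u ||-/- A -> (A -> ~A): at the accessible world v, v ||- A but v ||-/- A -> ~A.
v: does not force it — v ||-/- A -> (A -> ~A): already at v itself, v ||- A but v ||-/- A -> ~A.
Worlds forcing the formula: { }.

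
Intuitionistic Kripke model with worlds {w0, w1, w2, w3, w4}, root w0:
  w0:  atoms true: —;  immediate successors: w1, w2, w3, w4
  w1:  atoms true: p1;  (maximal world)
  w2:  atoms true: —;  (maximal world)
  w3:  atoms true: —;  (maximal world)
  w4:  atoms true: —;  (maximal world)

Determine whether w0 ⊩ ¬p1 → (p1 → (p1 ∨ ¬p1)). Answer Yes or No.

Yes

w0 ⊩ ¬p1 → (p1 → (p1 ∨ ¬p1)): every world accessible from w0 that forces ¬p1 (namely w2, w3, w4) also forces p1 → (p1 ∨ ¬p1).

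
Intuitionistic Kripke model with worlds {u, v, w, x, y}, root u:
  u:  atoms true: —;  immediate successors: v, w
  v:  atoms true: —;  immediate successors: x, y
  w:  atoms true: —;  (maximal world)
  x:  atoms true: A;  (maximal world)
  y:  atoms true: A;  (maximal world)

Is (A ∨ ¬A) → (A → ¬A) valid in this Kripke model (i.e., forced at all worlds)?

Not every world: u ⊮ (A ∨ ¬A) → (A → ¬A).
u ⊮ (A ∨ ¬A) → (A → ¬A): at the accessible world x, x ⊩ A ∨ ¬A but x ⊮ A → ¬A.
x ⊮ A → ¬A: already at x itself, x ⊩ A but x ⊮ ¬A.

No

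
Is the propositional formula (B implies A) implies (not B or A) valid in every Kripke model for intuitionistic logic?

No

This is the material-implication-as-disjunction principle, which is not intuitionistically valid.
A Kripke countermodel: worlds u0, u1; order generated by u0 <= u1; atoms true at each world — u0:{}; u1:{A,B}.
u0 does not force (B implies A) implies (not B or A): already at u0 itself, u0 forces B implies A but u0 does not force not B or A.
u0 does not force not B or A: neither disjunct is forced at u0.
u0 does not force not B since u1 is accessible from u0 and u1 forces B.
So the root u0 does not force the formula.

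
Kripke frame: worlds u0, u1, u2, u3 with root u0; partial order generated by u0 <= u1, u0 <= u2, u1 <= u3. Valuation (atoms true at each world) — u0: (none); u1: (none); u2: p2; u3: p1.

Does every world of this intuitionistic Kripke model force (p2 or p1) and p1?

No

Not every world: u0 does not force (p2 or p1) and p1.
u0 does not force (p2 or p1) and p1 since u0 fails p2 or p1.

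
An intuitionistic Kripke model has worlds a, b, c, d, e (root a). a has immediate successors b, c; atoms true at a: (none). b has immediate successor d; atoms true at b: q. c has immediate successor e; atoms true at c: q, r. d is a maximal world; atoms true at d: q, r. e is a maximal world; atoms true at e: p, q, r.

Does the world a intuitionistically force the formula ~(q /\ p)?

a ||-/- ~(q /\ p) since e is accessible from a and e ||- q /\ p.
e ||- q /\ p since e forces both conjuncts.

No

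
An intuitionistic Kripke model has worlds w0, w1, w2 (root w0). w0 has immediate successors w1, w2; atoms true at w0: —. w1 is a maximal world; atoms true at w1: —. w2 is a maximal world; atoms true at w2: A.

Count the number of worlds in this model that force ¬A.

w0: does not force it — w0 ⊮ ¬A since w2 is accessible from w0 and w2 ⊩ A.
w1: forces it.
w2: does not force it — w2 ⊮ ¬A since w2 is accessible from w2 and w2 ⊩ A.
Worlds forcing the formula: {w1}.

1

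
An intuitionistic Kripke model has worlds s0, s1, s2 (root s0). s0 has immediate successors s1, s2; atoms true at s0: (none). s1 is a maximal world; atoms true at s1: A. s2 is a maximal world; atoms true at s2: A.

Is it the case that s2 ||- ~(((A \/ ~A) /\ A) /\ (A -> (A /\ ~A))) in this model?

s2 ||- ~(((A \/ ~A) /\ A) /\ (A -> (A /\ ~A))): no world accessible from s2 forces ((A \/ ~A) /\ A) /\ (A -> (A /\ ~A)).

Yes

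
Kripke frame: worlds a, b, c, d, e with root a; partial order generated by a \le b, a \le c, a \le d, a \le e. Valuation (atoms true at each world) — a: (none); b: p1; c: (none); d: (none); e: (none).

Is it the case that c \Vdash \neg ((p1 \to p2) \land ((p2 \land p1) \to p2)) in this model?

c \nVdash \neg ((p1 \to p2) \land ((p2 \land p1) \to p2)) since c is accessible from c and c \Vdash (p1 \to p2) \land ((p2 \land p1) \to p2).
c \Vdash (p1 \to p2) \land ((p2 \land p1) \to p2) since c forces both conjuncts.

No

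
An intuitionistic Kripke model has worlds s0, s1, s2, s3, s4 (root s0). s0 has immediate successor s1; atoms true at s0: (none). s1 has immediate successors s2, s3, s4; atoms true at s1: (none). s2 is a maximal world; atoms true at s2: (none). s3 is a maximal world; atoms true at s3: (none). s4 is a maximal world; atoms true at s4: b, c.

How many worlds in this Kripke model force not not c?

1

s0: does not force it — s0 does not force not not c since s2 is accessible from s0 and s2 forces not c.
s1: does not force it — s1 does not force not not c since s2 is accessible from s1 and s2 forces not c.
s2: does not force it.
s3: does not force it.
s4: forces it.
Worlds forcing the formula: {s4}.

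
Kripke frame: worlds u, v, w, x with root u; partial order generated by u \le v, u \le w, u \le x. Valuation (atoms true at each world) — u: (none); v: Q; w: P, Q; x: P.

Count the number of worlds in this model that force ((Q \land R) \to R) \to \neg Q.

u: does not force it — u \nVdash ((Q \land R) \to R) \to \neg Q: already at u itself, u \Vdash (Q \land R) \to R but u \nVdash \neg Q.
v: does not force it — v \nVdash ((Q \land R) \to R) \to \neg Q: already at v itself, v \Vdash (Q \land R) \to R but v \nVdash \neg Q.
w: does not force it.
x: forces it.
Worlds forcing the formula: {x}.

1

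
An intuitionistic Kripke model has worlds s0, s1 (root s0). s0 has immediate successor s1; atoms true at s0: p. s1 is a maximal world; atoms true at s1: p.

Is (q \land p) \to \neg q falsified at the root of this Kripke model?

s0 \Vdash (q \land p) \to \neg q vacuously: no world accessible from s0 forces the antecedent q \land p.
So the root s0 forces (q \land p) \to \neg q; the model is not a countermodel.

No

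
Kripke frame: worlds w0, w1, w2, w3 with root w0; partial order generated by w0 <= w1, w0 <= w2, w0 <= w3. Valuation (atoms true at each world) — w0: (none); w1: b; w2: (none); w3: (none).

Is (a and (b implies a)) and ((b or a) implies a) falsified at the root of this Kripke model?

Yes

w0 does not force (a and (b implies a)) and ((b or a) implies a) since w0 fails a and (b implies a).
So the root w0 does not force (a and (b implies a)) and ((b or a) implies a); the model is a countermodel.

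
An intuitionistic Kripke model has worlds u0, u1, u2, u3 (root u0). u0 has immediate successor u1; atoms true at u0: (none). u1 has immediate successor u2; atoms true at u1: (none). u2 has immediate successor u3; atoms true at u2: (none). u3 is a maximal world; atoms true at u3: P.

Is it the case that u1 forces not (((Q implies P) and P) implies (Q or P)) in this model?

u1 does not force not (((Q implies P) and P) implies (Q or P)) since u1 is accessible from u1 and u1 forces ((Q implies P) and P) implies (Q or P).
u1 forces ((Q implies P) and P) implies (Q or P): every world accessible from u1 that forces (Q implies P) and P (namely u3) also forces Q or P.

No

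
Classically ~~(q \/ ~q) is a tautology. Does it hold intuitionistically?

This is the double negation of excluded middle, which is intuitionistically derivable.
Assuming ~(q \/ ~q): from q we'd get q \/ ~q, so ~q; but then q \/ ~q again — contradiction. Hence ~~(q \/ ~q).

Yes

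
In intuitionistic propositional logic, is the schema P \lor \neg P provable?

No

This is the law of excluded middle, which is not intuitionistically valid.
A Kripke countermodel: worlds 0, 1; order generated by 0 \le 1; atoms true at each world — 0:{}; 1:{P}.
0 \nVdash P \lor \neg P: neither disjunct is forced at 0.
0 lacks atom P, so 0 \nVdash P.
So the root 0 does not force the formula.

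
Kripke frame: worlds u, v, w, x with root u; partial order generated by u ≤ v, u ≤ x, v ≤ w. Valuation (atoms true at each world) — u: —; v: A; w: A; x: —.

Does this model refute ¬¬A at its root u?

u ⊮ ¬¬A since x is accessible from u and x ⊩ ¬A.
x ⊩ ¬A: no world accessible from x forces A.
So the root u does not force ¬¬A; the model is a countermodel.

Yes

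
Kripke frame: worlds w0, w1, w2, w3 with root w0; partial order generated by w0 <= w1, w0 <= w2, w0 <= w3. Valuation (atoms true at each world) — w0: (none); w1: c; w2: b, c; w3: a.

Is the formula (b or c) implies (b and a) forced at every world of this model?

Not every world: w0 does not force (b or c) implies (b and a).
w0 does not force (b or c) implies (b and a): at the accessible world w1, w1 forces b or c but w1 does not force b and a.
w1 does not force b and a since w1 fails b.

No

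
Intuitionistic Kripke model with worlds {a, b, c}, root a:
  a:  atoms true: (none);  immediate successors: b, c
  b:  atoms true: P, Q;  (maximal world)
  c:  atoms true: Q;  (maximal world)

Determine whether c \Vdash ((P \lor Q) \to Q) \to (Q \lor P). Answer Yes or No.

Yes

c \Vdash ((P \lor Q) \to Q) \to (Q \lor P): every world accessible from c that forces (P \lor Q) \to Q (namely c) also forces Q \lor P.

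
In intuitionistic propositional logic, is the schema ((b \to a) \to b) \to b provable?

This is Peirce's law, which is not intuitionistically valid.
A Kripke countermodel: worlds u0, u1; order generated by u0 \le u1; atoms true at each world — u0:{}; u1:{b}.
u0 \nVdash ((b \to a) \to b) \to b: already at u0 itself, u0 \Vdash (b \to a) \to b but u0 \nVdash b.
u0 lacks atom b, so u0 \nVdash b.
So the root u0 does not force the formula.

No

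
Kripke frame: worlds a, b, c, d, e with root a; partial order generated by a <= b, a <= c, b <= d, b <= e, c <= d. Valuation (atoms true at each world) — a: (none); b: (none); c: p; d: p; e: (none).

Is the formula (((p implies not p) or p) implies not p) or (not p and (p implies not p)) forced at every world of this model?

Not every world: a does not force (((p implies not p) or p) implies not p) or (not p and (p implies not p)).
a does not force (((p implies not p) or p) implies not p) or (not p and (p implies not p)): neither disjunct is forced at a.
a does not force ((p implies not p) or p) implies not p: at the accessible world c, c forces (p implies not p) or p but c does not force not p.

No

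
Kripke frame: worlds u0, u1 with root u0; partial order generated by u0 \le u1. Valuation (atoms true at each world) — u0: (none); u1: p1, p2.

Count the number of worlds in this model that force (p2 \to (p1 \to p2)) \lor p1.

u0: forces it.
u1: forces it.
Worlds forcing the formula: {u0, u1}.

2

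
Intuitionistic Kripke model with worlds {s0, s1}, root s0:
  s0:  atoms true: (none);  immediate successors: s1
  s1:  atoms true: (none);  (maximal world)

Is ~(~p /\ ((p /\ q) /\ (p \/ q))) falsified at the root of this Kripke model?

s0 ||- ~(~p /\ ((p /\ q) /\ (p \/ q))): no world accessible from s0 forces ~p /\ ((p /\ q) /\ (p \/ q)).
So the root s0 forces ~(~p /\ ((p /\ q) /\ (p \/ q))); the model is not a countermodel.

No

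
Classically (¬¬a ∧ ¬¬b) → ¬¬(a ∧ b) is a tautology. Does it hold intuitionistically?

This is the distribution of double negation over conjunction, which is intuitionistically derivable.
Assume ¬¬a, ¬¬b, and ¬(a ∧ b). From a we'd get ¬b (since a ∧ b is refuted), contradicting ¬¬b; so ¬a, contradicting ¬¬a.

Yes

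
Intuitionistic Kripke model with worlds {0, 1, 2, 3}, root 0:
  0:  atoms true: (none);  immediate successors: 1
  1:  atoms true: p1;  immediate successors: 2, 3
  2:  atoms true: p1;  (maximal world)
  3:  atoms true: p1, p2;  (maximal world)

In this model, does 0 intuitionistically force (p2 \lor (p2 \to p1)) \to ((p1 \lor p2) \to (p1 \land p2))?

No

0 \nVdash (p2 \lor (p2 \to p1)) \to ((p1 \lor p2) \to (p1 \land p2)): already at 0 itself, 0 \Vdash p2 \lor (p2 \to p1) but 0 \nVdash (p1 \lor p2) \to (p1 \land p2).
0 \nVdash (p1 \lor p2) \to (p1 \land p2): at the accessible world 1, 1 \Vdash p1 \lor p2 but 1 \nVdash p1 \land p2.
1 \nVdash p1 \land p2 since 1 fails p2.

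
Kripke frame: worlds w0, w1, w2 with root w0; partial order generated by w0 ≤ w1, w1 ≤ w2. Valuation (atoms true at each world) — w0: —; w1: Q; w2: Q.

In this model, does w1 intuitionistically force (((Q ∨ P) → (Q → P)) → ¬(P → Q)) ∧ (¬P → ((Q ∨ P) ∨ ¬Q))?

Yes

w1 ⊩ (((Q ∨ P) → (Q → P)) → ¬(P → Q)) ∧ (¬P → ((Q ∨ P) ∨ ¬Q)) since w1 forces both conjuncts.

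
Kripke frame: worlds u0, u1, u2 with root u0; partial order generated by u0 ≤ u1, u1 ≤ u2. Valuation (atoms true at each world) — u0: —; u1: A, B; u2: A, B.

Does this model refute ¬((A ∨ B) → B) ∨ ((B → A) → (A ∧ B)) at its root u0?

u0 ⊮ ¬((A ∨ B) → B) ∨ ((B → A) → (A ∧ B)): neither disjunct is forced at u0.
u0 ⊮ ¬((A ∨ B) → B) since u0 is accessible from u0 and u0 ⊩ (A ∨ B) → B.
u0 ⊩ (A ∨ B) → B: every world accessible from u0 that forces A ∨ B (namely u1, u2) also forces B.
So the root u0 does not force ¬((A ∨ B) → B) ∨ ((B → A) → (A ∧ B)); the model is a countermodel.

Yes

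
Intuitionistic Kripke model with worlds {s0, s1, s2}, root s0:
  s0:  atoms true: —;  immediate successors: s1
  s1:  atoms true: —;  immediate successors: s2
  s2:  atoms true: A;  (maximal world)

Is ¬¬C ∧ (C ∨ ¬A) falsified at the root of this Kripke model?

Yes

s0 ⊮ ¬¬C ∧ (C ∨ ¬A) since s0 fails ¬¬C.
So the root s0 does not force ¬¬C ∧ (C ∨ ¬A); the model is a countermodel.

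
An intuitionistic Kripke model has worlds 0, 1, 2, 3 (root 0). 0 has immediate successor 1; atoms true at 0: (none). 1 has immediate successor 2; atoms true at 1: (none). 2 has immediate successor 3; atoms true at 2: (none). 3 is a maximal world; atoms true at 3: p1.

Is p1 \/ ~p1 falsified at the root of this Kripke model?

0 ||-/- p1 \/ ~p1: neither disjunct is forced at 0.
0 lacks atom p1, so 0 ||-/- p1.
So the root 0 does not force p1 \/ ~p1; the model is a countermodel.

Yes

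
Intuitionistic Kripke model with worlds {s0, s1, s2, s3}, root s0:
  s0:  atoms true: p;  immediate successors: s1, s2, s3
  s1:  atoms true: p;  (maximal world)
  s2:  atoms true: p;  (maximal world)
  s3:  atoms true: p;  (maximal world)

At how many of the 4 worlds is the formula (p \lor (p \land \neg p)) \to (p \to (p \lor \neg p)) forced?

s0: forces it.
s1: forces it.
s2: forces it.
s3: forces it.
Worlds forcing the formula: {s0, s1, s2, s3}.

4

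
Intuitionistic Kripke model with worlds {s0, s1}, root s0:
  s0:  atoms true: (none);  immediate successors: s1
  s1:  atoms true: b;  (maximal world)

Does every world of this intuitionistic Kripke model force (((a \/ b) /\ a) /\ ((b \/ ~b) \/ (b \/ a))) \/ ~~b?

s0 ||- (((a \/ b) /\ a) /\ ((b \/ ~b) \/ (b \/ a))) \/ ~~b via the disjunct ~~b.
Since the root s0 forces (((a \/ b) /\ a) /\ ((b \/ ~b) \/ (b \/ a))) \/ ~~b and forcing is persistent (monotone upward), every world forces it.

Yes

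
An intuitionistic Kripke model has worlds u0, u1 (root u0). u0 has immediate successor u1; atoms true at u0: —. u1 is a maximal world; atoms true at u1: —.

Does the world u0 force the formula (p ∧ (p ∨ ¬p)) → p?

Yes

u0 ⊩ (p ∧ (p ∨ ¬p)) → p vacuously: no world accessible from u0 forces the antecedent p ∧ (p ∨ ¬p).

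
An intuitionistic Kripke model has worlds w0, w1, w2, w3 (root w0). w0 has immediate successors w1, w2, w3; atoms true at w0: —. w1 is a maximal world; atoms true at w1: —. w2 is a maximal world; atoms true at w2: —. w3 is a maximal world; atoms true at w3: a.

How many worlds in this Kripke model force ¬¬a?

1

w0: does not force it — w0 ⊮ ¬¬a since w1 is accessible from w0 and w1 ⊩ ¬a.
w1: does not force it — w1 ⊮ ¬¬a since w1 is accessible from w1 and w1 ⊩ ¬a.
w2: does not force it.
w3: forces it.
Worlds forcing the formula: {w3}.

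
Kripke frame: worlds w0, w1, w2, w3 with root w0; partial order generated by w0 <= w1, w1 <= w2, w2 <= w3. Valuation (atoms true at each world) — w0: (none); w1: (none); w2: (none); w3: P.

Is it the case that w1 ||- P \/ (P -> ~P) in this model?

No

w1 ||-/- P \/ (P -> ~P): neither disjunct is forced at w1.
w1 lacks atom P, so w1 ||-/- P.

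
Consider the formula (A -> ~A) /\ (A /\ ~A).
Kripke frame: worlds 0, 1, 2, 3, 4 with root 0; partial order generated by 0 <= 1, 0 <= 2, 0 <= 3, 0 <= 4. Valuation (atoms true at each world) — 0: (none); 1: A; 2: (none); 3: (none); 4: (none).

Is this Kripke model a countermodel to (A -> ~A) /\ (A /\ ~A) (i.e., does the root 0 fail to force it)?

0 ||-/- (A -> ~A) /\ (A /\ ~A) since 0 fails A -> ~A.
So the root 0 does not force (A -> ~A) /\ (A /\ ~A); the model is a countermodel.

Yes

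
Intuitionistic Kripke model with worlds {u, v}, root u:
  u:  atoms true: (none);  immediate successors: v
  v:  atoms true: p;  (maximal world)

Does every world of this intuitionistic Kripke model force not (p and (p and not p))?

u forces not (p and (p and not p)): no world accessible from u forces p and (p and not p).
Since the root u forces not (p and (p and not p)) and forcing is persistent (monotone upward), every world forces it.

Yes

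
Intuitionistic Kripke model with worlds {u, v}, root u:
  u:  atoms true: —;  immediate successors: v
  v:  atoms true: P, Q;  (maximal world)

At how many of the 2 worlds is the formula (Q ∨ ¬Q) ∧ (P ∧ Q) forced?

u: does not force it — u ⊮ (Q ∨ ¬Q) ∧ (P ∧ Q) since u fails Q ∨ ¬Q.
v: forces it.
Worlds forcing the formula: {v}.

1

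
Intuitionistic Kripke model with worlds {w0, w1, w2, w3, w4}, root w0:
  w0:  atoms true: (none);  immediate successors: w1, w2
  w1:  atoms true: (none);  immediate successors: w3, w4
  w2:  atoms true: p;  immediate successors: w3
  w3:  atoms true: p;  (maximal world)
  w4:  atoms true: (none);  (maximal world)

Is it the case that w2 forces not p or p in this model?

Yes

w2 forces not p or p via the disjunct p.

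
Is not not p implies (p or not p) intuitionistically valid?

This is a variant of double-negation elimination (deriving excluded middle from double negation), which is not intuitionistically valid.
A Kripke countermodel: worlds w0, w1; order generated by w0 <= w1; atoms true at each world — w0:{}; w1:{p}.
w0 does not force not not p implies (p or not p): already at w0 itself, w0 forces not not p but w0 does not force p or not p.
w0 does not force p or not p: neither disjunct is forced at w0.
w0 lacks atom p, so w0 does not force p.
So the root w0 does not force the formula.

No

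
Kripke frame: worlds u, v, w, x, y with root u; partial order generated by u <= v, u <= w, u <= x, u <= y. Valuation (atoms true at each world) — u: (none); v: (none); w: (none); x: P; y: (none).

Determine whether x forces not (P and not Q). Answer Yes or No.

x does not force not (P and not Q) since x is accessible from x and x forces P and not Q.
x forces P and not Q since x forces both conjuncts.

No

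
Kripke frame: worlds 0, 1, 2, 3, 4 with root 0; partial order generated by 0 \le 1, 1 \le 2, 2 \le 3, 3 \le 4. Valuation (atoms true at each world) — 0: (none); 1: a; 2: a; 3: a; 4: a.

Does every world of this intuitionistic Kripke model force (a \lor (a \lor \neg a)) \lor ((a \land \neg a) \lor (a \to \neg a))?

Not every world: 0 \nVdash (a \lor (a \lor \neg a)) \lor ((a \land \neg a) \lor (a \to \neg a)).
0 \nVdash (a \lor (a \lor \neg a)) \lor ((a \land \neg a) \lor (a \to \neg a)): neither disjunct is forced at 0.
0 \nVdash a \lor (a \lor \neg a): neither disjunct is forced at 0.

No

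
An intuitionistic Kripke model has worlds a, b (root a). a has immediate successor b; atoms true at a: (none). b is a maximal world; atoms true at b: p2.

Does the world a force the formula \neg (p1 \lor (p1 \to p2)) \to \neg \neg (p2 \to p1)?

Yes

a \Vdash \neg (p1 \lor (p1 \to p2)) \to \neg \neg (p2 \to p1) vacuously: no world accessible from a forces the antecedent \neg (p1 \lor (p1 \to p2)).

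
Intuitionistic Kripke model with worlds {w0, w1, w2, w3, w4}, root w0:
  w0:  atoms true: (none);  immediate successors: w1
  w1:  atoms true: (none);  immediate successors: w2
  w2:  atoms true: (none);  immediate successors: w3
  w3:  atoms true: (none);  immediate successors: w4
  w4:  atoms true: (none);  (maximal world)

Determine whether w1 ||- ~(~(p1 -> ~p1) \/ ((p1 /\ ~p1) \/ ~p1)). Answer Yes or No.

No

w1 ||-/- ~(~(p1 -> ~p1) \/ ((p1 /\ ~p1) \/ ~p1)) since w1 is accessible from w1 and w1 ||- ~(p1 -> ~p1) \/ ((p1 /\ ~p1) \/ ~p1).
w1 ||- ~(p1 -> ~p1) \/ ((p1 /\ ~p1) \/ ~p1) via the disjunct (p1 /\ ~p1) \/ ~p1.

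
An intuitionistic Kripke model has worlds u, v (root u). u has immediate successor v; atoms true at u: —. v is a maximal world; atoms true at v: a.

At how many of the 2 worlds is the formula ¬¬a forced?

u: forces it.
v: forces it.
Worlds forcing the formula: {u, v}.

2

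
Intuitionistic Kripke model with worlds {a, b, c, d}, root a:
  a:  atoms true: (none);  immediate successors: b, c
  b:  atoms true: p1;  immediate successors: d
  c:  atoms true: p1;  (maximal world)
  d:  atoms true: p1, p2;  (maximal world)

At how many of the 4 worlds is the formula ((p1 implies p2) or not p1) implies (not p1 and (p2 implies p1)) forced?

1

a: does not force it — a does not force ((p1 implies p2) or not p1) implies (not p1 and (p2 implies p1)): at the accessible world d, d forces (p1 implies p2) or not p1 but d does not force not p1 and (p2 implies p1).
b: does not force it.
c: forces it.
d: does not force it.
Worlds forcing the formula: {c}.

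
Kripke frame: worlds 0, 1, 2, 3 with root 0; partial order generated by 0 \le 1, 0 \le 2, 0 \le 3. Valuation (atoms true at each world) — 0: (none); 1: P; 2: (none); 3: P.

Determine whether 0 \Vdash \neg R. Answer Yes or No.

Yes

0 \Vdash \neg R: no world accessible from 0 forces R.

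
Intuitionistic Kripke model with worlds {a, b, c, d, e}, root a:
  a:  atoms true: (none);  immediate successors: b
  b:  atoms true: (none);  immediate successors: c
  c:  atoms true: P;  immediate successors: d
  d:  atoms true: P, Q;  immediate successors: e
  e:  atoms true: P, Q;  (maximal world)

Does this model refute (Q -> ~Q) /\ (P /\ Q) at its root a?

a ||-/- (Q -> ~Q) /\ (P /\ Q) since a fails Q -> ~Q.
So the root a does not force (Q -> ~Q) /\ (P /\ Q); the model is a countermodel.

Yes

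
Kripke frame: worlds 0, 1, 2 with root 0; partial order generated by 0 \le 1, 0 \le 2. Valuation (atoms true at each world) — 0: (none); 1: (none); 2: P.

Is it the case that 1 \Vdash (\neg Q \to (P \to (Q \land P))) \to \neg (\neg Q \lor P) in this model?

No

1 \nVdash (\neg Q \to (P \to (Q \land P))) \to \neg (\neg Q \lor P): already at 1 itself, 1 \Vdash \neg Q \to (P \to (Q \land P)) but 1 \nVdash \neg (\neg Q \lor P).
1 \nVdash \neg (\neg Q \lor P) since 1 is accessible from 1 and 1 \Vdash \neg Q \lor P.
1 \Vdash \neg Q \lor P via the disjunct \neg Q.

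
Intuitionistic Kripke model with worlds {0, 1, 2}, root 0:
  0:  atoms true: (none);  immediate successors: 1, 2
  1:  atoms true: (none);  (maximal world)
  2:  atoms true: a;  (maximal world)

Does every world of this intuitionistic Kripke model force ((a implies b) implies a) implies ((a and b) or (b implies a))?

0 forces ((a implies b) implies a) implies ((a and b) or (b implies a)): every world accessible from 0 that forces (a implies b) implies a (namely 2) also forces (a and b) or (b implies a).
Since the root 0 forces ((a implies b) implies a) implies ((a and b) or (b implies a)) and forcing is persistent (monotone upward), every world forces it.

Yes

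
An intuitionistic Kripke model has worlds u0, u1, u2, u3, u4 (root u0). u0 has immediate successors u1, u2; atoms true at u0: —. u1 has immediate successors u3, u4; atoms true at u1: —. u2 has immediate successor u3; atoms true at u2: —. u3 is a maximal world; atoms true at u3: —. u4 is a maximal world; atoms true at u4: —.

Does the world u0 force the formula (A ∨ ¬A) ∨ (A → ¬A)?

Yes

u0 ⊩ (A ∨ ¬A) ∨ (A → ¬A) via the disjunct A ∨ ¬A.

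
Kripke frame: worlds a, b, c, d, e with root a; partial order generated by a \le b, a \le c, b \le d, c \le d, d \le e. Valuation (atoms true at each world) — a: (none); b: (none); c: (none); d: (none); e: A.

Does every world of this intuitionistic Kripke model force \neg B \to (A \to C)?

No

Not every world: a \nVdash \neg B \to (A \to C).
a \nVdash \neg B \to (A \to C): already at a itself, a \Vdash \neg B but a \nVdash A \to C.
a \nVdash A \to C: at the accessible world e, e \Vdash A but e \nVdash C.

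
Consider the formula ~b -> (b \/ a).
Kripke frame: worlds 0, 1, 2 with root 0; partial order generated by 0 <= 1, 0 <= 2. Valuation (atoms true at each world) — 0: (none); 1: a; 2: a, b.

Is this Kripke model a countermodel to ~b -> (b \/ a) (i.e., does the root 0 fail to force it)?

No

0 ||- ~b -> (b \/ a): every world accessible from 0 that forces ~b (namely 1) also forces b \/ a.
So the root 0 forces ~b -> (b \/ a); the model is not a countermodel.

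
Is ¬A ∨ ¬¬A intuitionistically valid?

No

This is the weak law of excluded middle, which is not intuitionistically valid.
A Kripke countermodel: worlds a, b, c; order generated by a ≤ b, a ≤ c; atoms true at each world — a:{}; b:{A}; c:{}.
a ⊮ ¬A ∨ ¬¬A: neither disjunct is forced at a.
a ⊮ ¬A since b is accessible from a and b ⊩ A.
So the root a does not force the formula.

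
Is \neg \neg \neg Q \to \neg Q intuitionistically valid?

Yes

This is triple-negation reduction, which is intuitionistically derivable.
Assume \neg \neg \neg Q and suppose Q. Then \neg \neg Q (double-negation introduction), contradicting \neg \neg \neg Q. So \neg Q.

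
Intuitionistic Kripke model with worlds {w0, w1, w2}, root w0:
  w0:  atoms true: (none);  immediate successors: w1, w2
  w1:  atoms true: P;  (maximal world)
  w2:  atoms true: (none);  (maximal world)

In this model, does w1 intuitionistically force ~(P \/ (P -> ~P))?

No

w1 ||-/- ~(P \/ (P -> ~P)) since w1 is accessible from w1 and w1 ||- P \/ (P -> ~P).
w1 ||- P \/ (P -> ~P) via the disjunct P.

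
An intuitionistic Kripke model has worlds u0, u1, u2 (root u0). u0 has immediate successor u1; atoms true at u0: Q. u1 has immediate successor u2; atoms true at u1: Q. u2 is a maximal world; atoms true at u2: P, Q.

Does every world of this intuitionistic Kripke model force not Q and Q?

No

Not every world: u0 does not force not Q and Q.
u0 does not force not Q and Q since u0 fails not Q.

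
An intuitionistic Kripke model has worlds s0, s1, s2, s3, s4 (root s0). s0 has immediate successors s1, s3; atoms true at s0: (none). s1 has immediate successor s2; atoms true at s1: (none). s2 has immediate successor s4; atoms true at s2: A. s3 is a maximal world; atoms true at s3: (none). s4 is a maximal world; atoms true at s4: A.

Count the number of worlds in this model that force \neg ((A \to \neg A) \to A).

s0: does not force it — s0 \nVdash \neg ((A \to \neg A) \to A) since s1 is accessible from s0 and s1 \Vdash (A \to \neg A) \to A.
s1: does not force it — s1 \nVdash \neg ((A \to \neg A) \to A) since s1 is accessible from s1 and s1 \Vdash (A \to \neg A) \to A.
s2: does not force it — s2 \nVdash \neg ((A \to \neg A) \to A) since s2 is accessible from s2 and s2 \Vdash (A \to \neg A) \to A.
s3: forces it.
s4: does not force it.
Worlds forcing the formula: {s3}.

1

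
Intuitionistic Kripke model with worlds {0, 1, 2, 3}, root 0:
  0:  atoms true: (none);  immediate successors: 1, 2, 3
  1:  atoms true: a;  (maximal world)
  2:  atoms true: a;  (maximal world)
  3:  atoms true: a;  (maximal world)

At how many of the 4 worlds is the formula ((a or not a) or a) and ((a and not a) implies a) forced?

3

0: does not force it — 0 does not force ((a or not a) or a) and ((a and not a) implies a) since 0 fails (a or not a) or a.
1: forces it.
2: forces it.
3: forces it.
Worlds forcing the formula: {1, 2, 3}.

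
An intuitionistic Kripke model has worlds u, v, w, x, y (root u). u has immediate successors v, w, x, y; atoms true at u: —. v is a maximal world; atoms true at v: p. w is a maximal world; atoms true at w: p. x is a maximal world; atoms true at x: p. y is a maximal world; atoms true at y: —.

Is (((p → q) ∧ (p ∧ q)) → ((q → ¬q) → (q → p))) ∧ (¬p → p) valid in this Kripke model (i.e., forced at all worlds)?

No

Not every world: u ⊮ (((p → q) ∧ (p ∧ q)) → ((q → ¬q) → (q → p))) ∧ (¬p → p).
u ⊮ (((p → q) ∧ (p ∧ q)) → ((q → ¬q) → (q → p))) ∧ (¬p → p) since u fails ¬p → p.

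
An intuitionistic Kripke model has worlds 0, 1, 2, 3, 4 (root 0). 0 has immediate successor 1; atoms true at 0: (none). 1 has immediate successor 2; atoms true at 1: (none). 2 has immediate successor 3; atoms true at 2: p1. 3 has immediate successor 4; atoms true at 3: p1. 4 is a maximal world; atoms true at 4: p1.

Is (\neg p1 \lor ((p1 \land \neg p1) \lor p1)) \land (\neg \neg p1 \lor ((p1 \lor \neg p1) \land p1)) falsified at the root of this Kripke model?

0 \nVdash (\neg p1 \lor ((p1 \land \neg p1) \lor p1)) \land (\neg \neg p1 \lor ((p1 \lor \neg p1) \land p1)) since 0 fails \neg p1 \lor ((p1 \land \neg p1) \lor p1).
So the root 0 does not force (\neg p1 \lor ((p1 \land \neg p1) \lor p1)) \land (\neg \neg p1 \lor ((p1 \lor \neg p1) \land p1)); the model is a countermodel.

Yes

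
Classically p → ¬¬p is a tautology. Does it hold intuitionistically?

Yes

This is double-negation introduction, which is intuitionistically derivable.
If a world forces p then every accessible world forces p (persistence), so none forces ¬p; hence ¬¬p.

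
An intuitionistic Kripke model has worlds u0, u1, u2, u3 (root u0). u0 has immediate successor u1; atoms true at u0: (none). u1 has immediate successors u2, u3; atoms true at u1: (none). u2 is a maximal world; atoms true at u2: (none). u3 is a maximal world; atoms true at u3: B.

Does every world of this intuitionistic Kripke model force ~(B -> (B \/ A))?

No

Not every world: u0 ||-/- ~(B -> (B \/ A)).
u0 ||-/- ~(B -> (B \/ A)) since u0 is accessible from u0 and u0 ||- B -> (B \/ A).
u0 ||- B -> (B \/ A): every world accessible from u0 that forces B (namely u3) also forces B \/ A.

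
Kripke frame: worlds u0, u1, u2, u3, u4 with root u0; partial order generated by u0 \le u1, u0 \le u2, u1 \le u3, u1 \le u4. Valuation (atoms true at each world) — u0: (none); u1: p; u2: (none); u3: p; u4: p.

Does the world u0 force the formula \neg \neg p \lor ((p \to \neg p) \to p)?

No

u0 \nVdash \neg \neg p \lor ((p \to \neg p) \to p): neither disjunct is forced at u0.
u0 \nVdash \neg \neg p since u2 is accessible from u0 and u2 \Vdash \neg p.
u2 \Vdash \neg p: no world accessible from u2 forces p.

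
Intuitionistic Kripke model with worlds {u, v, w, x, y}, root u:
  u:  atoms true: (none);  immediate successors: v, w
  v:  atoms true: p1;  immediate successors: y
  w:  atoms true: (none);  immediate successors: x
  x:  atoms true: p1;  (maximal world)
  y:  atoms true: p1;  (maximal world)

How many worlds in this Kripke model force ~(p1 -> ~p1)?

u: forces it.
v: forces it.
w: forces it.
x: forces it.
y: forces it.
Worlds forcing the formula: {u, v, w, x, y}.

5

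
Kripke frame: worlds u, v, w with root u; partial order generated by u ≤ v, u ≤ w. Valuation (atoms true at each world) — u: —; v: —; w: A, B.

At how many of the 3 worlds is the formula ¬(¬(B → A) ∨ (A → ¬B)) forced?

1

u: does not force it — u ⊮ ¬(¬(B → A) ∨ (A → ¬B)) since v is accessible from u and v ⊩ ¬(B → A) ∨ (A → ¬B).
v: does not force it — v ⊮ ¬(¬(B → A) ∨ (A → ¬B)) since v is accessible from v and v ⊩ ¬(B → A) ∨ (A → ¬B).
w: forces it.
Worlds forcing the formula: {w}.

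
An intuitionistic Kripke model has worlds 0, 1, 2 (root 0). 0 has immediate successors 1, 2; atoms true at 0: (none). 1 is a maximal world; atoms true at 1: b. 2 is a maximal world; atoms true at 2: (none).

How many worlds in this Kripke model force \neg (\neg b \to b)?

1

0: does not force it — 0 \nVdash \neg (\neg b \to b) since 1 is accessible from 0 and 1 \Vdash \neg b \to b.
1: does not force it — 1 \nVdash \neg (\neg b \to b) since 1 is accessible from 1 and 1 \Vdash \neg b \to b.
2: forces it.
Worlds forcing the formula: {2}.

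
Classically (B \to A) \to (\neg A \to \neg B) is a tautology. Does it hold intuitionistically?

This is the forward direction of contraposition, which is intuitionistically derivable.
Assume B \to A and \neg A. If B held then A would follow, contradicting \neg A; so \neg B.

Yes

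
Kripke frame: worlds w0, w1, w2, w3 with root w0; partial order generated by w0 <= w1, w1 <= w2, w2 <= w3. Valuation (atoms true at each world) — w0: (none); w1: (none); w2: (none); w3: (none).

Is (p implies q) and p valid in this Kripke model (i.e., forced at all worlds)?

No

Not every world: w0 does not force (p implies q) and p.
w0 does not force (p implies q) and p since w0 fails p.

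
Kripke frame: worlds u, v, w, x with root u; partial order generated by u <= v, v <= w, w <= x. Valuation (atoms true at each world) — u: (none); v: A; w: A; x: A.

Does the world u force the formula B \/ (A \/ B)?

No

u ||-/- B \/ (A \/ B): neither disjunct is forced at u.
u lacks atom B, so u ||-/- B.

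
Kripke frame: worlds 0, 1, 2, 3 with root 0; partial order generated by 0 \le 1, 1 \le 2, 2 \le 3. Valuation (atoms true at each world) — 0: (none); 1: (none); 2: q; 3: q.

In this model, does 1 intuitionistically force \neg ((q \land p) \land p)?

1 \Vdash \neg ((q \land p) \land p): no world accessible from 1 forces (q \land p) \land p.

Yes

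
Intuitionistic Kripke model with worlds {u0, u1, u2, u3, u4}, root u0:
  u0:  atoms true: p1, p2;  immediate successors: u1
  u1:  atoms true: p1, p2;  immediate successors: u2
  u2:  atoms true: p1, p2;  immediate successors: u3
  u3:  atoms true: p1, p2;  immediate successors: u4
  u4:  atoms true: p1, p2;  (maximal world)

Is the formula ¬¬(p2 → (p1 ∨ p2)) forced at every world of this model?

Yes

u0 ⊩ ¬¬(p2 → (p1 ∨ p2)): no world accessible from u0 forces ¬(p2 → (p1 ∨ p2)).
Since the root u0 forces ¬¬(p2 → (p1 ∨ p2)) and forcing is persistent (monotone upward), every world forces it.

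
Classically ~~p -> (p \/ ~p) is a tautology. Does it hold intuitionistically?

This is a variant of double-negation elimination (deriving excluded middle from double negation), which is not intuitionistically valid.
A Kripke countermodel: worlds w0, w1; order generated by w0 <= w1; atoms true at each world — w0:{}; w1:{p}.
w0 ||-/- ~~p -> (p \/ ~p): already at w0 itself, w0 ||- ~~p but w0 ||-/- p \/ ~p.
w0 ||-/- p \/ ~p: neither disjunct is forced at w0.
w0 lacks atom p, so w0 ||-/- p.
So the root w0 does not force the formula.

No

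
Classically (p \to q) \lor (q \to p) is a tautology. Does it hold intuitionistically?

This is the Gödel–Dummett linearity axiom, which is not intuitionistically valid.
A Kripke countermodel: worlds 0, 1, 2; order generated by 0 \le 1, 0 \le 2; atoms true at each world — 0:{}; 1:{p}; 2:{q}.
0 \nVdash (p \to q) \lor (q \to p): neither disjunct is forced at 0.
0 \nVdash p \to q: at the accessible world 1, 1 \Vdash p but 1 \nVdash q.
1 lacks atom q, so 1 \nVdash q.
So the root 0 does not force the formula.

No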